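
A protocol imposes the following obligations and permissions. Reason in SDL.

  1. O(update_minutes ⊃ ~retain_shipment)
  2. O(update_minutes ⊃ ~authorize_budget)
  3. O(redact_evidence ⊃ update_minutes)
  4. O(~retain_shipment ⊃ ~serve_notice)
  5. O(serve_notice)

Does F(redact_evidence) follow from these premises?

Premise 5 states O(serve_notice) outright.
The contrapositive of premise 4 (O(~retain_shipment ⊃ ~serve_notice)) is O(serve_notice ⊃ retain_shipment), and O(serve_notice) is already established, so O(retain_shipment).
Premise 1, O(update_minutes ⊃ ~retain_shipment), contraposes to O(retain_shipment ⊃ ~update_minutes); with O(retain_shipment) we get O(~update_minutes).
Premise 3, O(redact_evidence ⊃ update_minutes), contraposes to O(~update_minutes ⊃ ~redact_evidence); with O(~update_minutes) we get O(~redact_evidence).
Premise 2 does not contribute to this derivation.
So O(~redact_evidence) holds, i.e. F(redact_evidence). The claim follows.

Yes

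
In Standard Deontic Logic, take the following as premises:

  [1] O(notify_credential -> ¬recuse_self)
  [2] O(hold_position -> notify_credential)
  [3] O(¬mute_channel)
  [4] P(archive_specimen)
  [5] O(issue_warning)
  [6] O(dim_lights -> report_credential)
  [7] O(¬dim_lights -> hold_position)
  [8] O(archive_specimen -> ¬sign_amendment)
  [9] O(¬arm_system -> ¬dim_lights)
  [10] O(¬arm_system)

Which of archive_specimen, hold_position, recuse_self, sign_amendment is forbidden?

Premise 10 states O(¬arm_system) outright.
Applying K to premise 9 (O(¬arm_system -> ¬dim_lights)) and O(¬arm_system) yields O(¬dim_lights).
Applying K to premise 7 (O(¬dim_lights -> hold_position)) and O(¬dim_lights) yields O(hold_position).
With premise 2, O(hold_position -> notify_credential), the K-axiom yields O(notify_credential).
From O(notify_credential) and premise 1, O(notify_credential -> ¬recuse_self), we obtain O(¬recuse_self).
So O(¬recuse_self) holds, i.e. recuse_self is forbidden. None of the other listed options is forbidden under the premises.

recuse_self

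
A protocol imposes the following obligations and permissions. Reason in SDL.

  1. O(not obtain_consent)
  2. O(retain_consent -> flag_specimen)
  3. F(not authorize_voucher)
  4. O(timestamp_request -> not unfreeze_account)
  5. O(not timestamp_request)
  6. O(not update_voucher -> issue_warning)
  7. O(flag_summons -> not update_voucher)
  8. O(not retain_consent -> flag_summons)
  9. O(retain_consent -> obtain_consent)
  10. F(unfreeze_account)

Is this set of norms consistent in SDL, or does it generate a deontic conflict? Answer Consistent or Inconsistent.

Consistent

Premise 4 is O(timestamp_request -> not unfreeze_account); even if O(not unfreeze_account) held, inferring O(timestamp_request) would be affirming the consequent — invalid.
So O(timestamp_request) is not derivable, and the apparent clash with O(not timestamp_request) does not arise.
A world satisfying every obligation exists (e.g. authorize_voucher=true, flag_specimen=false, flag_summons=true, issue_warning=true, obtain_consent=false, retain_consent=false, timestamp_request=false, unfreeze_account=false, update_voucher=false); no atom is both obligatory and forbidden, so the set is consistent.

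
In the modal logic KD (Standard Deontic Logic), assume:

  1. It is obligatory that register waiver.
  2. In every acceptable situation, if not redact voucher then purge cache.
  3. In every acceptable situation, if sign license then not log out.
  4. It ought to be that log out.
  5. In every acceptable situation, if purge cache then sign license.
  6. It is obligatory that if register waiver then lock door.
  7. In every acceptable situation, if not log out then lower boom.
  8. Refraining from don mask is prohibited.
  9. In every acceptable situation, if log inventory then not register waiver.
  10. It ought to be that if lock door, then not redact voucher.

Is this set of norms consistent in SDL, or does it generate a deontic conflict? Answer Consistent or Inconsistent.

Inconsistent

From premise 4 we have O(log_out).
Premise 3 is O(sign_license → ¬log_out); contrapositively O(log_out → ¬sign_license). Since O(log_out) holds, K gives O(¬sign_license).
The contrapositive of premise 5 (O(purge_cache → sign_license)) is O(¬sign_license → ¬purge_cache), and O(¬sign_license) is already established, so O(¬purge_cache).
The contrapositive of premise 2 (O(¬redact_voucher → purge_cache)) is O(¬purge_cache → redact_voucher), and O(¬purge_cache) is already established, so O(redact_voucher).
Premise 10, O(lock_door → ¬redact_voucher), contraposes to O(redact_voucher → ¬lock_door); with O(redact_voucher) we get O(¬lock_door).
Premise 6 is O(register_waiver → lock_door); contrapositively O(¬lock_door → ¬register_waiver). Since O(¬lock_door) holds, K gives O(¬register_waiver).
Yet premise 1 states O(register_waiver).
We now have both O(¬register_waiver) and O(register_waiver) — register_waiver is simultaneously obligatory and forbidden, violating the D-axiom.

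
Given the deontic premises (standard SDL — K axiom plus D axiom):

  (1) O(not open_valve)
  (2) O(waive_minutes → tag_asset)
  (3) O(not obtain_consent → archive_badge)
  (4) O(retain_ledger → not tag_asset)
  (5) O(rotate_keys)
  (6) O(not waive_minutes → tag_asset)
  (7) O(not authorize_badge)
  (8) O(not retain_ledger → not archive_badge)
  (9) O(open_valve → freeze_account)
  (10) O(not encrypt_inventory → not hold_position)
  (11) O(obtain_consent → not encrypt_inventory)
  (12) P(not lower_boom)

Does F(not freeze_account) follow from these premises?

No

Premise 9 is O(open_valve → freeze_account), but O(open_valve) is not derivable from the premises, so it does not yield O(freeze_account).
No other premise forces O(freeze_account). An ideal world satisfying every premise can still have not freeze_account true, so F(not freeze_account) is not derivable.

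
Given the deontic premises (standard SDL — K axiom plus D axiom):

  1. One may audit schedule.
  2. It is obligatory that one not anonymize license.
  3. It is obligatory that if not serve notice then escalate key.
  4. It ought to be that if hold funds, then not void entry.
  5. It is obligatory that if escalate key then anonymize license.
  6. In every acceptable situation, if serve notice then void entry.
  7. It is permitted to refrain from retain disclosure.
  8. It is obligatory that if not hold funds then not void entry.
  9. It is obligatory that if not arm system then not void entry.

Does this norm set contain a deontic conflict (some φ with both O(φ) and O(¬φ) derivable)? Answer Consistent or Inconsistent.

Inconsistent

By case analysis on ¬hold_funds: premise 8 gives O(¬hold_funds → ¬void_entry) and premise 4 gives O(hold_funds → ¬void_entry), so O(¬void_entry) either way.
The contrapositive of premise 6 (O(serve_notice → void_entry)) is O(¬void_entry → ¬serve_notice), and O(¬void_entry) is already established, so O(¬serve_notice).
With premise 3, O(¬serve_notice → escalate_key), the K-axiom yields O(escalate_key).
Premise 5 is O(escalate_key → anonymize_license); since O(escalate_key), deontic closure gives O(anonymize_license).
But premise 2 directly asserts O(¬anonymize_license).
We now have both O(anonymize_license) and O(¬anonymize_license) — anonymize_license is simultaneously obligatory and forbidden, violating the D-axiom.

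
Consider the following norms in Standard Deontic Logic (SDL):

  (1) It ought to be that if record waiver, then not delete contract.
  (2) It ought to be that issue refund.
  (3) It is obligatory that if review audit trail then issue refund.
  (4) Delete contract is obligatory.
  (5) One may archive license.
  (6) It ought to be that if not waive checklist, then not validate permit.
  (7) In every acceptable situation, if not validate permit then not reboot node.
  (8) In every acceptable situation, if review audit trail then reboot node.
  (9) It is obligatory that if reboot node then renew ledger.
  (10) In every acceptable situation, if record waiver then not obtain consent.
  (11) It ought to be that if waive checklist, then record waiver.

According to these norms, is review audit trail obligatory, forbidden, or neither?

Forbidden

Premise 4 states O(delete_contract) outright.
The contrapositive of premise 1 (O(record_waiver → ¬delete_contract)) is O(delete_contract → ¬record_waiver), and O(delete_contract) is already established, so O(¬record_waiver).
The contrapositive of premise 11 (O(waive_checklist → record_waiver)) is O(¬record_waiver → ¬waive_checklist), and O(¬record_waiver) is already established, so O(¬waive_checklist).
From O(¬waive_checklist) and premise 6, O(¬waive_checklist → ¬validate_permit), we obtain O(¬validate_permit).
Premise 7 is O(¬validate_permit → ¬reboot_node); since O(¬validate_permit), deontic closure gives O(¬reboot_node).
The contrapositive of premise 8 (O(review_audit_trail → reboot_node)) is O(¬reboot_node → ¬review_audit_trail), and O(¬reboot_node) is already established, so O(¬review_audit_trail).
Premises 2, 3, 5, 9, 10 do not contribute to this derivation.
Thus O(¬review_audit_trail), which is F(review_audit_trail): review_audit_trail is forbidden.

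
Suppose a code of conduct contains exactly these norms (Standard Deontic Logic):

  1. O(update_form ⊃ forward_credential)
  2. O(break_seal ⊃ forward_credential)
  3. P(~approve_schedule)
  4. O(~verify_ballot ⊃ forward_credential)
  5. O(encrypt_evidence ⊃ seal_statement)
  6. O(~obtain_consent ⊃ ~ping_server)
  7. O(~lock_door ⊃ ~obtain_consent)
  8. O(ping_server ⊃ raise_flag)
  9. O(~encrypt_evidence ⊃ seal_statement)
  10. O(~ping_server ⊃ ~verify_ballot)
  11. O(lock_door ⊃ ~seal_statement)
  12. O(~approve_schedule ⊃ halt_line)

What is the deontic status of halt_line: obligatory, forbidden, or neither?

Premise 12 is O(~approve_schedule ⊃ halt_line), but O(~approve_schedule) is not derivable from the premises (the permission P(~approve_schedule) asserts only ~O(approve_schedule), not O(~approve_schedule)), so it does not yield O(halt_line).
No premise or chain of K-axiom applications forces O(halt_line), and none forces O(~halt_line). So halt_line is neither obligatory nor forbidden under these norms.

Neither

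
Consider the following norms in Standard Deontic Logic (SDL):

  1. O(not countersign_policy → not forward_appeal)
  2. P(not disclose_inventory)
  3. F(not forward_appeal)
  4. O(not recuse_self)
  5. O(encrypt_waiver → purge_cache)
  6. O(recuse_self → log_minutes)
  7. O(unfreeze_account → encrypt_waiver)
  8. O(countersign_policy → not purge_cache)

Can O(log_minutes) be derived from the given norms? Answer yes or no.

No

Premise 6 is O(recuse_self → log_minutes), but O(recuse_self) is not derivable from the premises, so it does not yield O(log_minutes).
No other premise forces O(log_minutes). An ideal world satisfying every premise can still have log_minutes false, so O(log_minutes) is not derivable.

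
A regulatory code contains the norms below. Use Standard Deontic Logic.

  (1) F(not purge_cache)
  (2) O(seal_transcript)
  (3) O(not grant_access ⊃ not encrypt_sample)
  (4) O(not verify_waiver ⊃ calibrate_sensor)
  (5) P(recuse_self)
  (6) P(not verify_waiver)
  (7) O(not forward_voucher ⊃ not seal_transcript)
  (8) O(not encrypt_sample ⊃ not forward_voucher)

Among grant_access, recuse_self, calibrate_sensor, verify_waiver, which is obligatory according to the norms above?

grant_access

Premise 2 states O(seal_transcript) outright.
Premise 7 is O(not forward_voucher ⊃ not seal_transcript); contrapositively O(seal_transcript ⊃ forward_voucher). Since O(seal_transcript) holds, K gives O(forward_voucher).
The contrapositive of premise 8 (O(not encrypt_sample ⊃ not forward_voucher)) is O(forward_voucher ⊃ encrypt_sample), and O(forward_voucher) is already established, so O(encrypt_sample).
Premise 3 is O(not grant_access ⊃ not encrypt_sample); contrapositively O(encrypt_sample ⊃ grant_access). Since O(encrypt_sample) holds, K gives O(grant_access).
So O(grant_access) holds — grant_access is obligatory. None of the other listed options is made obligatory by any chain of premises.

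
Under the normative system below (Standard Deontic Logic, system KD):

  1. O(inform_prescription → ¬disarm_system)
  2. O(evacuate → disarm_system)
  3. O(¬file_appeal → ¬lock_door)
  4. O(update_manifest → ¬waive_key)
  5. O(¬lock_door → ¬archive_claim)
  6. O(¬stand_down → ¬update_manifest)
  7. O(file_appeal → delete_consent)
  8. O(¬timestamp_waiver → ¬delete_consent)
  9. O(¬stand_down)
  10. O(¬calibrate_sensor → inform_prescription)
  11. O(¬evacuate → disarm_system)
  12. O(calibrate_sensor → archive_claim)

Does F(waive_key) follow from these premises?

Premise 4 is O(update_manifest → ¬waive_key), but O(update_manifest) is not derivable from the premises, so it does not yield O(¬waive_key).
No other premise forces O(¬waive_key). An ideal world satisfying every premise can still have waive_key true, so F(waive_key) is not derivable.

No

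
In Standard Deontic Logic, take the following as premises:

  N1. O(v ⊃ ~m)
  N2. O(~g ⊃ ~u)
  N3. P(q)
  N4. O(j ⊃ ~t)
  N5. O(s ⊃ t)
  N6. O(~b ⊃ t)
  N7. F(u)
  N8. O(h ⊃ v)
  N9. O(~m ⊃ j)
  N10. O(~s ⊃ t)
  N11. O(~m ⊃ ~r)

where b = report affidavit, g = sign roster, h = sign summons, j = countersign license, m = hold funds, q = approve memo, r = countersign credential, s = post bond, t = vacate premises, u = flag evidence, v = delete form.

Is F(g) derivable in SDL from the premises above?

No

Premise 2 is O(~g ⊃ ~u); even if O(~u) held, inferring O(~g) would be affirming the consequent — invalid.
No other premise forces O(~g). An ideal world satisfying every premise can still have g true, so F(g) is not derivable.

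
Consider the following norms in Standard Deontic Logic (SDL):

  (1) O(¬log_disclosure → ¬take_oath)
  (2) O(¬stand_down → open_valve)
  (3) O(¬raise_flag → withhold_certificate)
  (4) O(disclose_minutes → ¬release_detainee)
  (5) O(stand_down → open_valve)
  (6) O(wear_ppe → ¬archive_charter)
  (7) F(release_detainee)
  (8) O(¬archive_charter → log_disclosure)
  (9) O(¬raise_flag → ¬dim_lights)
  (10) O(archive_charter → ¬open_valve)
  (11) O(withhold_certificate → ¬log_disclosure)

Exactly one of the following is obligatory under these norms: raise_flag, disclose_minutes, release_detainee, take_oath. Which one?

By case analysis on stand_down: premise 5 gives O(stand_down → open_valve) and premise 2 gives O(¬stand_down → open_valve), so O(open_valve) either way.
Premise 10 is O(archive_charter → ¬open_valve); contrapositively O(open_valve → ¬archive_charter). Since O(open_valve) holds, K gives O(¬archive_charter).
From O(¬archive_charter) and premise 8, O(¬archive_charter → log_disclosure), we obtain O(log_disclosure).
Premise 11 is O(withhold_certificate → ¬log_disclosure); contrapositively O(log_disclosure → ¬withhold_certificate). Since O(log_disclosure) holds, K gives O(¬withhold_certificate).
The contrapositive of premise 3 (O(¬raise_flag → withhold_certificate)) is O(¬withhold_certificate → raise_flag), and O(¬withhold_certificate) is already established, so O(raise_flag).
So O(raise_flag) holds — raise_flag is obligatory. None of the other listed options is made obligatory by any chain of premises.

raise_flag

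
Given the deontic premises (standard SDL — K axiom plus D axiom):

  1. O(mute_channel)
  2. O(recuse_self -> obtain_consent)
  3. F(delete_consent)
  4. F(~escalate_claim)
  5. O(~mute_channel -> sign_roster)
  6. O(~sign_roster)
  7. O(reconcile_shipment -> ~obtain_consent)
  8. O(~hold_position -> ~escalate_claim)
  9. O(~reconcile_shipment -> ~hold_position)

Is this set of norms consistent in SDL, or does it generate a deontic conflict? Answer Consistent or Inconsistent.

Premise 5 is O(~mute_channel -> sign_roster), but O(~mute_channel) is not derivable from the premises, so it does not yield O(sign_roster).
So O(sign_roster) is not derivable, and the apparent clash with O(~sign_roster) does not arise.
A world satisfying every obligation exists (e.g. delete_consent=false, escalate_claim=true, hold_position=true, mute_channel=true, obtain_consent=false, reconcile_shipment=true, recuse_self=false, sign_roster=false); no atom is both obligatory and forbidden, so the set is consistent.

Consistent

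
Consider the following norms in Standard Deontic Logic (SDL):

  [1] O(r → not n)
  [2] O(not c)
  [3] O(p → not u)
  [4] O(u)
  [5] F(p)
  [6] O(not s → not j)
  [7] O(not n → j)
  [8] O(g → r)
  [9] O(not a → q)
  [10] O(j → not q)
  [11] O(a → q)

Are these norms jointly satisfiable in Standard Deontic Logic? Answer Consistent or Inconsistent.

Premise 3 is O(p → not u), but O(p) is not derivable from the premises, so it does not yield O(not u).
So O(not u) is not derivable, and the apparent clash with O(u) does not arise.
A world satisfying every obligation exists (e.g. a=false, c=false, g=false, j=false, n=true, p=false, q=true, r=false, s=false, u=true); no atom is both obligatory and forbidden, so the set is consistent.

Consistent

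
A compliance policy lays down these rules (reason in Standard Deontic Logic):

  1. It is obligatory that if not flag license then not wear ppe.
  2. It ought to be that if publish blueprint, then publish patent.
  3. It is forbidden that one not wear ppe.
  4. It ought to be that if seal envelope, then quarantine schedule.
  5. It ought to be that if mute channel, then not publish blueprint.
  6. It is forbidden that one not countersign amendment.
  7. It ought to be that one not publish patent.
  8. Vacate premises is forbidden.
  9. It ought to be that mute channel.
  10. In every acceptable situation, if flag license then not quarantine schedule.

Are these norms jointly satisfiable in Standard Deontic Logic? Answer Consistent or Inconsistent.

Premise 2 is O(publish_blueprint → publish_patent), but O(publish_blueprint) is not derivable from the premises, so it does not yield O(publish_patent).
So O(publish_patent) is not derivable, and the apparent clash with O(¬publish_patent) does not arise.
A world satisfying every obligation exists (e.g. countersign_amendment=true, flag_license=true, mute_channel=true, publish_blueprint=false, publish_patent=false, quarantine_schedule=false, seal_envelope=false, vacate_premises=false, wear_ppe=true); no atom is both obligatory and forbidden, so the set is consistent.

Consistent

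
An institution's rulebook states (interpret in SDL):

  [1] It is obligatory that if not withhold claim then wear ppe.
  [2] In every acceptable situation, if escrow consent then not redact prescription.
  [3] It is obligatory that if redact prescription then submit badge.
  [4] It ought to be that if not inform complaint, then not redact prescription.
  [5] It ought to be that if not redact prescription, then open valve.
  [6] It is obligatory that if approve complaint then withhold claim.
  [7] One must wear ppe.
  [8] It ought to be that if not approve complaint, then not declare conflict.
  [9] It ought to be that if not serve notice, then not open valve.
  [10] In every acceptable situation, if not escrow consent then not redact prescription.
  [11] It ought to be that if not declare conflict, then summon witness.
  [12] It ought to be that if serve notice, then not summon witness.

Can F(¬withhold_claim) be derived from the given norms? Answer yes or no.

Premises 2 and 10 cover both cases: O(escrow_consent → ¬redact_prescription) and O(¬escrow_consent → ¬redact_prescription). Since escrow_consent ∨ ¬escrow_consent is a tautology, O(¬redact_prescription) follows.
With premise 5, O(¬redact_prescription → open_valve), the K-axiom yields O(open_valve).
Premise 9, O(¬serve_notice → ¬open_valve), contraposes to O(open_valve → serve_notice); with O(open_valve) we get O(serve_notice).
Premise 12 is O(serve_notice → ¬summon_witness); since O(serve_notice), deontic closure gives O(¬summon_witness).
Premise 11 is O(¬declare_conflict → summon_witness); contrapositively O(¬summon_witness → declare_conflict). Since O(¬summon_witness) holds, K gives O(declare_conflict).
Premise 8, O(¬approve_complaint → ¬declare_conflict), contraposes to O(declare_conflict → approve_complaint); with O(declare_conflict) we get O(approve_complaint).
Applying K to premise 6 (O(approve_complaint → withhold_claim)) and O(approve_complaint) yields O(withhold_claim).
Premises 1, 3, 4, 7 do not contribute to this derivation.
So O(withhold_claim) holds, i.e. F(¬withhold_claim). The claim follows.

Yes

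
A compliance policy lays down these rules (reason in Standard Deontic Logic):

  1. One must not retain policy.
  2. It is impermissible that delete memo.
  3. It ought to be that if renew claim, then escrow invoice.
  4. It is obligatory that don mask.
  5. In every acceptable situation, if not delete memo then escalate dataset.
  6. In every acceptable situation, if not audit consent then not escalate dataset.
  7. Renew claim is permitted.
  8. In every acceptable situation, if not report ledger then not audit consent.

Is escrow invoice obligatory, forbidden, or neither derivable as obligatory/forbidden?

Premise 3 is O(renew_claim → escrow_invoice), but O(renew_claim) is not derivable from the premises (the permission P(renew_claim) asserts only ¬O(¬renew_claim), not O(renew_claim)), so it does not yield O(escrow_invoice).
No premise or chain of K-axiom applications forces O(escrow_invoice), and none forces O(¬escrow_invoice). So escrow_invoice is neither obligatory nor forbidden under these norms.

Neither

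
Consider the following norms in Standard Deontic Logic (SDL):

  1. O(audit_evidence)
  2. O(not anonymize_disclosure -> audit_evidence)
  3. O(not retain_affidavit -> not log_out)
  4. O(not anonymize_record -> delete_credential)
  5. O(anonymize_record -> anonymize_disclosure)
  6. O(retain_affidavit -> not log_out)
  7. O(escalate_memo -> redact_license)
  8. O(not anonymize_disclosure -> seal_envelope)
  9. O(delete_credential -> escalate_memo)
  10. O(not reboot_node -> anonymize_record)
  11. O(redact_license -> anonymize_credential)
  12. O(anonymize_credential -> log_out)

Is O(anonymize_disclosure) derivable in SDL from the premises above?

Yes

By case analysis on retain_affidavit: premise 6 gives O(retain_affidavit -> not log_out) and premise 3 gives O(not retain_affidavit -> not log_out), so O(not log_out) either way.
Premise 12 is O(anonymize_credential -> log_out); contrapositively O(not log_out -> not anonymize_credential). Since O(not log_out) holds, K gives O(not anonymize_credential).
The contrapositive of premise 11 (O(redact_license -> anonymize_credential)) is O(not anonymize_credential -> not redact_license), and O(not anonymize_credential) is already established, so O(not redact_license).
Premise 7, O(escalate_memo -> redact_license), contraposes to O(not redact_license -> not escalate_memo); with O(not redact_license) we get O(not escalate_memo).
Premise 9 is O(delete_credential -> escalate_memo); contrapositively O(not escalate_memo -> not delete_credential). Since O(not escalate_memo) holds, K gives O(not delete_credential).
The contrapositive of premise 4 (O(not anonymize_record -> delete_credential)) is O(not delete_credential -> anonymize_record), and O(not delete_credential) is already established, so O(anonymize_record).
Applying K to premise 5 (O(anonymize_record -> anonymize_disclosure)) and O(anonymize_record) yields O(anonymize_disclosure).
Premises 1, 2, 8, 10 do not contribute to this derivation.
So O(anonymize_disclosure) follows.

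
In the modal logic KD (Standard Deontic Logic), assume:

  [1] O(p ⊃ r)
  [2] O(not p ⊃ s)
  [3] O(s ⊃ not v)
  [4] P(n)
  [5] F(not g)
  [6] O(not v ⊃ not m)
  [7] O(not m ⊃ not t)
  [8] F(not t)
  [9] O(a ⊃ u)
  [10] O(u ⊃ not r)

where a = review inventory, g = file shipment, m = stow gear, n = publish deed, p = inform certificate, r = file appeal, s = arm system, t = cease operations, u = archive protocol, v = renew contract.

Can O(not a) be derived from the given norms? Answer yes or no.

Yes

F(not t) at premise 8 means O(t).
The contrapositive of premise 7 (O(not m ⊃ not t)) is O(t ⊃ m), and O(t) is already established, so O(m).
The contrapositive of premise 6 (O(not v ⊃ not m)) is O(m ⊃ v), and O(m) is already established, so O(v).
Premise 3 is O(s ⊃ not v); contrapositively O(v ⊃ not s). Since O(v) holds, K gives O(not s).
Premise 2, O(not p ⊃ s), contraposes to O(not s ⊃ p); with O(not s) we get O(p).
From O(p) and premise 1, O(p ⊃ r), we obtain O(r).
Premise 10, O(u ⊃ not r), contraposes to O(r ⊃ not u); with O(r) we get O(not u).
The contrapositive of premise 9 (O(a ⊃ u)) is O(not u ⊃ not a), and O(not u) is already established, so O(not a).
Premises 4, 5 do not contribute to this derivation.
So O(not a) follows.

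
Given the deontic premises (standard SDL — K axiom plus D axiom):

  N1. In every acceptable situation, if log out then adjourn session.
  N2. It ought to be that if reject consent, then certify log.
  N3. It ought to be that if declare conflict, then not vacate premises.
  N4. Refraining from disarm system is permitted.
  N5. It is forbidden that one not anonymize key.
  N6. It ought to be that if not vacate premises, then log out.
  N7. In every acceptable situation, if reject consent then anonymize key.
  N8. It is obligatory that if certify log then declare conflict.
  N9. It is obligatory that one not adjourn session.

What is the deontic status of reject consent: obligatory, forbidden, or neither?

Forbidden

Premise 9 states O(¬adjourn_session) outright.
The contrapositive of premise 1 (O(log_out → adjourn_session)) is O(¬adjourn_session → ¬log_out), and O(¬adjourn_session) is already established, so O(¬log_out).
The contrapositive of premise 6 (O(¬vacate_premises → log_out)) is O(¬log_out → vacate_premises), and O(¬log_out) is already established, so O(vacate_premises).
The contrapositive of premise 3 (O(declare_conflict → ¬vacate_premises)) is O(vacate_premises → ¬declare_conflict), and O(vacate_premises) is already established, so O(¬declare_conflict).
Premise 8 is O(certify_log → declare_conflict); contrapositively O(¬declare_conflict → ¬certify_log). Since O(¬declare_conflict) holds, K gives O(¬certify_log).
The contrapositive of premise 2 (O(reject_consent → certify_log)) is O(¬certify_log → ¬reject_consent), and O(¬certify_log) is already established, so O(¬reject_consent).
Premises 4, 5, 7 do not contribute to this derivation.
Thus O(¬reject_consent), which is F(reject_consent): reject_consent is forbidden.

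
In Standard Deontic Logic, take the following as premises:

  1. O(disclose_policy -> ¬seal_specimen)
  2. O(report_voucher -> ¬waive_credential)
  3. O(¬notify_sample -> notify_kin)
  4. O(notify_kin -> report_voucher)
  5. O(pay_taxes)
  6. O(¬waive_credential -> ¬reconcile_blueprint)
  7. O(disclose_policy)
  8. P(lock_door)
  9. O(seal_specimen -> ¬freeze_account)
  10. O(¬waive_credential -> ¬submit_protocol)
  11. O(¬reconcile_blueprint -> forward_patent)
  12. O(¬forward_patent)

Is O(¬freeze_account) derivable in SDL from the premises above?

Premise 9 is O(seal_specimen -> ¬freeze_account), but O(seal_specimen) is not derivable from the premises, so it does not yield O(¬freeze_account).
No other premise forces O(¬freeze_account). An ideal world satisfying every premise can still have ¬freeze_account false, so O(¬freeze_account) is not derivable.

No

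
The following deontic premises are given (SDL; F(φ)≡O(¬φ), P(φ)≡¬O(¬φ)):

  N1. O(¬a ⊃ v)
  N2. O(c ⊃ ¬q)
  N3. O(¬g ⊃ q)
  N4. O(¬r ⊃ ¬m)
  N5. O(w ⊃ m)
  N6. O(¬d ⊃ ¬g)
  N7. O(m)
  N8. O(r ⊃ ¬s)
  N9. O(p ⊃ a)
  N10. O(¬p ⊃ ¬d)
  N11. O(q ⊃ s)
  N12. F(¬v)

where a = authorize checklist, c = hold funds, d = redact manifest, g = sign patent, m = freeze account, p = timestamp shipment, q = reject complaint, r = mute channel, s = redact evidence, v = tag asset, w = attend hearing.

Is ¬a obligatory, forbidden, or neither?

Premise 7 gives O(m).
Premise 4 is O(¬r ⊃ ¬m); contrapositively O(m ⊃ r). Since O(m) holds, K gives O(r).
With premise 8, O(r ⊃ ¬s), the K-axiom yields O(¬s).
Premise 11 is O(q ⊃ s); contrapositively O(¬s ⊃ ¬q). Since O(¬s) holds, K gives O(¬q).
The contrapositive of premise 3 (O(¬g ⊃ q)) is O(¬q ⊃ g), and O(¬q) is already established, so O(g).
Premise 6 is O(¬d ⊃ ¬g); contrapositively O(g ⊃ d). Since O(g) holds, K gives O(d).
Premise 10 is O(¬p ⊃ ¬d); contrapositively O(d ⊃ p). Since O(d) holds, K gives O(p).
From O(p) and premise 9, O(p ⊃ a), we obtain O(a).
Premises 1, 2, 5, 12 do not contribute to this derivation.
Thus O(a), which is F(¬a): ¬a is forbidden.

Forbidden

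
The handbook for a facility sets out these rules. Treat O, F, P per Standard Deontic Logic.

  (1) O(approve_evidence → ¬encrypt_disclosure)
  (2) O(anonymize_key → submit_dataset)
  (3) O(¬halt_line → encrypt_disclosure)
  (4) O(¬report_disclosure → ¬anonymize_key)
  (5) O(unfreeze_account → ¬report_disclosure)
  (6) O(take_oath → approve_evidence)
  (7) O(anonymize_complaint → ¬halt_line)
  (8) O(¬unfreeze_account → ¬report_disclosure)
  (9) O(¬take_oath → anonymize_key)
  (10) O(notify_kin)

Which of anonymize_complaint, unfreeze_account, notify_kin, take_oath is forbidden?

Premises 5 and 8 are O(unfreeze_account → ¬report_disclosure) and O(¬unfreeze_account → ¬report_disclosure); every ideal world satisfies unfreeze_account or ¬unfreeze_account, so in either case ¬report_disclosure holds — hence O(¬report_disclosure).
Premise 4 is O(¬report_disclosure → ¬anonymize_key); since O(¬report_disclosure), deontic closure gives O(¬anonymize_key).
Premise 9, O(¬take_oath → anonymize_key), contraposes to O(¬anonymize_key → take_oath); with O(¬anonymize_key) we get O(take_oath).
Applying K to premise 6 (O(take_oath → approve_evidence)) and O(take_oath) yields O(approve_evidence).
From O(approve_evidence) and premise 1, O(approve_evidence → ¬encrypt_disclosure), we obtain O(¬encrypt_disclosure).
Premise 3, O(¬halt_line → encrypt_disclosure), contraposes to O(¬encrypt_disclosure → halt_line); with O(¬encrypt_disclosure) we get O(halt_line).
Premise 7, O(anonymize_complaint → ¬halt_line), contraposes to O(halt_line → ¬anonymize_complaint); with O(halt_line) we get O(¬anonymize_complaint).
So O(¬anonymize_complaint) holds, i.e. anonymize_complaint is forbidden. None of the other listed options is forbidden under the premises.

anonymize_complaint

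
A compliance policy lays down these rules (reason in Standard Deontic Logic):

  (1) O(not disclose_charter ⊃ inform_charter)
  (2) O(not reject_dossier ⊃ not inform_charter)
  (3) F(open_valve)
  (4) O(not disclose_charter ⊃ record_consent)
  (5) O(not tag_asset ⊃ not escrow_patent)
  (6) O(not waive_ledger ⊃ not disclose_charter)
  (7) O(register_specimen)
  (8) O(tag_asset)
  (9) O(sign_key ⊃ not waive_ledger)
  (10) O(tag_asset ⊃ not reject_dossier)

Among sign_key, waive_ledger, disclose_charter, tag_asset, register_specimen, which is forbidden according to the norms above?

Premise 8 states O(tag_asset) outright.
From O(tag_asset) and premise 10, O(tag_asset ⊃ not reject_dossier), we obtain O(not reject_dossier).
With premise 2, O(not reject_dossier ⊃ not inform_charter), the K-axiom yields O(not inform_charter).
Premise 1 is O(not disclose_charter ⊃ inform_charter); contrapositively O(not inform_charter ⊃ disclose_charter). Since O(not inform_charter) holds, K gives O(disclose_charter).
The contrapositive of premise 6 (O(not waive_ledger ⊃ not disclose_charter)) is O(disclose_charter ⊃ waive_ledger), and O(disclose_charter) is already established, so O(waive_ledger).
The contrapositive of premise 9 (O(sign_key ⊃ not waive_ledger)) is O(waive_ledger ⊃ not sign_key), and O(waive_ledger) is already established, so O(not sign_key).
So O(not sign_key) holds, i.e. sign_key is forbidden. None of the other listed options is forbidden under the premises.

sign_key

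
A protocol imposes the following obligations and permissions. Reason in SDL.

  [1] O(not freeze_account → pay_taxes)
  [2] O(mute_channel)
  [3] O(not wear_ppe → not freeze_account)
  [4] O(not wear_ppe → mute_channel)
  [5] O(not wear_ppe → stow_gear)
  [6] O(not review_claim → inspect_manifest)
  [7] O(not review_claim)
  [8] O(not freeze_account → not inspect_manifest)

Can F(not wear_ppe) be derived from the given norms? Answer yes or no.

Premise 7 states O(not review_claim) outright.
Premise 6 is O(not review_claim → inspect_manifest); since O(not review_claim), deontic closure gives O(inspect_manifest).
The contrapositive of premise 8 (O(not freeze_account → not inspect_manifest)) is O(inspect_manifest → freeze_account), and O(inspect_manifest) is already established, so O(freeze_account).
Premise 3 is O(not wear_ppe → not freeze_account); contrapositively O(freeze_account → wear_ppe). Since O(freeze_account) holds, K gives O(wear_ppe).
Premises 1, 2, 4, 5 do not contribute to this derivation.
So O(wear_ppe) holds, i.e. F(not wear_ppe). The claim follows.

Yes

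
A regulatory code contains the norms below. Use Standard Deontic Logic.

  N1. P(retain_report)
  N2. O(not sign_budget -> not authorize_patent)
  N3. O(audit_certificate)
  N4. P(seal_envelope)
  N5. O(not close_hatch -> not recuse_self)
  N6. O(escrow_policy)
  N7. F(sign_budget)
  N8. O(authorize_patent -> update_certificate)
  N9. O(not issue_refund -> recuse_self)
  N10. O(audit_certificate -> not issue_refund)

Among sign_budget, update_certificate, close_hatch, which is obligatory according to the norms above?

close_hatch

Premise 3 gives O(audit_certificate).
Applying K to premise 10 (O(audit_certificate -> not issue_refund)) and O(audit_certificate) yields O(not issue_refund).
Applying K to premise 9 (O(not issue_refund -> recuse_self)) and O(not issue_refund) yields O(recuse_self).
The contrapositive of premise 5 (O(not close_hatch -> not recuse_self)) is O(recuse_self -> close_hatch), and O(recuse_self) is already established, so O(close_hatch).
So O(close_hatch) holds — close_hatch is obligatory. None of the other listed options is made obligatory by any chain of premises.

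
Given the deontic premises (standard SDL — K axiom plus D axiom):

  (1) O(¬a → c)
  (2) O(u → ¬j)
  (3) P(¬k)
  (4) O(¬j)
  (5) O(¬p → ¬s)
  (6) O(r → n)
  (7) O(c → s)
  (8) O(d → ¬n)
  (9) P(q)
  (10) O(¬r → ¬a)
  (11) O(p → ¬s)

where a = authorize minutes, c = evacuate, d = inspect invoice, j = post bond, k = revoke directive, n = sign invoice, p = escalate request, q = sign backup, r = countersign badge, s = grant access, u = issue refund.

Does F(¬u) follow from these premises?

No

Premise 2 is O(u → ¬j); even if O(¬j) held, inferring O(u) would be affirming the consequent — invalid.
No other premise forces O(u). An ideal world satisfying every premise can still have ¬u true, so F(¬u) is not derivable.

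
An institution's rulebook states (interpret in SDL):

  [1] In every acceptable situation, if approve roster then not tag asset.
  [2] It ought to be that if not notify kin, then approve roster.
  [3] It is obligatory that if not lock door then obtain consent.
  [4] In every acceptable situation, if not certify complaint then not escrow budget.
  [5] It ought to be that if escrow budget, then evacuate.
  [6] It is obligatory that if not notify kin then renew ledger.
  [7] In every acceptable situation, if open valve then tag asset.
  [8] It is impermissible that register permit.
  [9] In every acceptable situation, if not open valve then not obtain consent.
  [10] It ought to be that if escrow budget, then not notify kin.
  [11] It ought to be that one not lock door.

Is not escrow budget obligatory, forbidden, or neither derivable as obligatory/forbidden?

Premise 11 gives O(¬lock_door).
Premise 3 is O(¬lock_door → obtain_consent); since O(¬lock_door), deontic closure gives O(obtain_consent).
Premise 9 is O(¬open_valve → ¬obtain_consent); contrapositively O(obtain_consent → open_valve). Since O(obtain_consent) holds, K gives O(open_valve).
With premise 7, O(open_valve → tag_asset), the K-axiom yields O(tag_asset).
Premise 1 is O(approve_roster → ¬tag_asset); contrapositively O(tag_asset → ¬approve_roster). Since O(tag_asset) holds, K gives O(¬approve_roster).
Premise 2 is O(¬notify_kin → approve_roster); contrapositively O(¬approve_roster → notify_kin). Since O(¬approve_roster) holds, K gives O(notify_kin).
The contrapositive of premise 10 (O(escrow_budget → ¬notify_kin)) is O(notify_kin → ¬escrow_budget), and O(notify_kin) is already established, so O(¬escrow_budget).
Premises 4, 5, 6, 8 do not contribute to this derivation.
Hence ¬escrow_budget is obligatory.

Obligatory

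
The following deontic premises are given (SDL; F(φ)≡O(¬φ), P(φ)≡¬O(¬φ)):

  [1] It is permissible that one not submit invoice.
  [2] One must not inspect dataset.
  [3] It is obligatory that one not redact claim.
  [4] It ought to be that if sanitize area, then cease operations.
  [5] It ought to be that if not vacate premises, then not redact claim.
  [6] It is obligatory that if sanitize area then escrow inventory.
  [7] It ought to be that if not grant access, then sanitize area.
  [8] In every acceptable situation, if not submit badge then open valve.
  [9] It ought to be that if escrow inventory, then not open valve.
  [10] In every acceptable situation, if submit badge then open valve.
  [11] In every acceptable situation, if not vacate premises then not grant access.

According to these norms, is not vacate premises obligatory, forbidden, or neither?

By case analysis on submit_badge: premise 10 gives O(submit_badge → open_valve) and premise 8 gives O(¬submit_badge → open_valve), so O(open_valve) either way.
Premise 9, O(escrow_inventory → ¬open_valve), contraposes to O(open_valve → ¬escrow_inventory); with O(open_valve) we get O(¬escrow_inventory).
Premise 6 is O(sanitize_area → escrow_inventory); contrapositively O(¬escrow_inventory → ¬sanitize_area). Since O(¬escrow_inventory) holds, K gives O(¬sanitize_area).
The contrapositive of premise 7 (O(¬grant_access → sanitize_area)) is O(¬sanitize_area → grant_access), and O(¬sanitize_area) is already established, so O(grant_access).
Premise 11 is O(¬vacate_premises → ¬grant_access); contrapositively O(grant_access → vacate_premises). Since O(grant_access) holds, K gives O(vacate_premises).
Premises 1, 2, 3, 4, 5 do not contribute to this derivation.
Thus O(vacate_premises), which is F(¬vacate_premises): ¬vacate_premises is forbidden.

Forbidden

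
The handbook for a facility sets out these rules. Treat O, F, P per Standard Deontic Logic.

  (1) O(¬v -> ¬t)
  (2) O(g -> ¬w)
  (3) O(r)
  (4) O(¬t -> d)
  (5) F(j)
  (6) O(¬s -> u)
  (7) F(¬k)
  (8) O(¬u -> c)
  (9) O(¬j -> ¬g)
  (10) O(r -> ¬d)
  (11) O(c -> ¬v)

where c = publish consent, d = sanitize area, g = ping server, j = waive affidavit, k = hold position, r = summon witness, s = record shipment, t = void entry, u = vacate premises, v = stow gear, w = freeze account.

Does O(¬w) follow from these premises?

Premise 2 is O(g -> ¬w), but O(g) is not derivable from the premises, so it does not yield O(¬w).
No other premise forces O(¬w). An ideal world satisfying every premise can still have ¬w false, so O(¬w) is not derivable.

No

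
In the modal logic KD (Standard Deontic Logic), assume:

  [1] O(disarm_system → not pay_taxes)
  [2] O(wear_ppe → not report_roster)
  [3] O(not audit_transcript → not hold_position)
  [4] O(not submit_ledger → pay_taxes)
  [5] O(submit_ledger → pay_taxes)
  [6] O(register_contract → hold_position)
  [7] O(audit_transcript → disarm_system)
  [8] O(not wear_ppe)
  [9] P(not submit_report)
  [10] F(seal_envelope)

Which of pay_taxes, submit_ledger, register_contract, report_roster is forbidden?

register_contract

Premises 5 and 4 cover both cases: O(submit_ledger → pay_taxes) and O(not submit_ledger → pay_taxes). Since submit_ledger ∨ not submit_ledger is a tautology, O(pay_taxes) follows.
Premise 1 is O(disarm_system → not pay_taxes); contrapositively O(pay_taxes → not disarm_system). Since O(pay_taxes) holds, K gives O(not disarm_system).
Premise 7 is O(audit_transcript → disarm_system); contrapositively O(not disarm_system → not audit_transcript). Since O(not disarm_system) holds, K gives O(not audit_transcript).
Applying K to premise 3 (O(not audit_transcript → not hold_position)) and O(not audit_transcript) yields O(not hold_position).
Premise 6 is O(register_contract → hold_position); contrapositively O(not hold_position → not register_contract). Since O(not hold_position) holds, K gives O(not register_contract).
So O(not register_contract) holds, i.e. register_contract is forbidden. None of the other listed options is forbidden under the premises.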